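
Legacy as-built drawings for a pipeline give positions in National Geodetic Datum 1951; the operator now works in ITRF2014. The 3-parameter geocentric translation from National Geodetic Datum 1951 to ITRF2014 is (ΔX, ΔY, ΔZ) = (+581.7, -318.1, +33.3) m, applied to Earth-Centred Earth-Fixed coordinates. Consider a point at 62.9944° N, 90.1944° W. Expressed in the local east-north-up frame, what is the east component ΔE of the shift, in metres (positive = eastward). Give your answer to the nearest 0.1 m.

At φ = 62.9944°, λ = -90.1944°: sin φ = 0.890962, cos φ = 0.454078, sin λ = -0.999994, cos λ = -0.003393.
ΔE = −sin λ·ΔX + cos λ·ΔY = −(-0.999994)·(581.7) + (-0.003393)·(-318.1) = 582.78 m.

ΔE = 582.8 m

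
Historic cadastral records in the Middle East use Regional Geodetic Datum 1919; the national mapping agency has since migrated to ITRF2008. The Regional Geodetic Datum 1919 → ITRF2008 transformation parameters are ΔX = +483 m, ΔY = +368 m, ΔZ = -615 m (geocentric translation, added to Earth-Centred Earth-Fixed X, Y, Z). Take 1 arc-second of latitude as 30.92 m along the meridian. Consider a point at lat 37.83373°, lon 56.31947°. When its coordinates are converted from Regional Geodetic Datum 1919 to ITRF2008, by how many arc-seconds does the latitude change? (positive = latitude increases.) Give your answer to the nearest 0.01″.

Δφ = -27.10″

sin φ = 0.613372, cos φ = 0.789794, sin λ = 0.832143, cos λ = 0.554562.
North component: ΔN = −sin φ cos λ·ΔX − sin φ sin λ·ΔY + cos φ·ΔZ = −(0.613372)(0.554562)(483) − (0.613372)(0.832143)(368) + (0.789794)(-615) = -837.85 m.
1° of latitude spans 3600 × 30.92 = 111312 m, so Δφ = -837.85 / 111312 × 3600 = -27.097″.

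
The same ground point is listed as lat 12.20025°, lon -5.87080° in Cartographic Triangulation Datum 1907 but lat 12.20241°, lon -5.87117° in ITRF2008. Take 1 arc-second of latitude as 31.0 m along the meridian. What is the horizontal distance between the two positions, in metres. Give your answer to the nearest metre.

244 m

Δφ = 12.20241° − 12.20025° = +0.00216°; Δλ = -5.87117° − -5.87080° = -0.00037°.
1° of latitude = 3600 × 31.00 = 111600 m.
ΔN = Δφ × 111600 = 241.1 m; ΔE = Δλ × 111600 × cos(12.20025°) = -0.00037 × 111600 × 0.977415 = -40.4 m.
Distance = √(ΔE² + ΔN²) = √((-40.4)² + 241.1²) = 244.4 m.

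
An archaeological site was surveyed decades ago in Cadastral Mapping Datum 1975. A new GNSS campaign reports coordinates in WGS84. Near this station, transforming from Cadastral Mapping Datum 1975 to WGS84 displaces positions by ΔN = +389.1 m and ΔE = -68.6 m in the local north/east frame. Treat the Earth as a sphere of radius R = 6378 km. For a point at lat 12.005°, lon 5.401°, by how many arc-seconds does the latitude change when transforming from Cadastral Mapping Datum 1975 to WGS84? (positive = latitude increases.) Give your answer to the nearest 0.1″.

Δφ = 12.6″

On a sphere of radius R, 1 rad of latitude = R, so Δφ = ΔN / R = 389.1 / 6378000 = 6.1007e-05 rad = 12.584″.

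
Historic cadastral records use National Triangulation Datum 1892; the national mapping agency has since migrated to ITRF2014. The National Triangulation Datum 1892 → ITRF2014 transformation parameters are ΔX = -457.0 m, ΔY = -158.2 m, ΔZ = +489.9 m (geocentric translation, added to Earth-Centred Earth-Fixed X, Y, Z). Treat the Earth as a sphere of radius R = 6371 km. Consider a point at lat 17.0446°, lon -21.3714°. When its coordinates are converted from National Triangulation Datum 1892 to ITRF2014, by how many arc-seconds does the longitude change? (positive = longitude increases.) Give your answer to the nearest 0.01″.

Δλ = -10.63″

sin φ = 0.293116, cos φ = 0.956077, sin λ = -0.364412, cos λ = 0.931238.
East component: ΔE = −sin λ·ΔX + cos λ·ΔY = −(-0.364412)(-457.0) + (0.931238)(-158.2) = -313.86 m.
1° of latitude spans πR/180 = 111195 m; at latitude φ, 1° of longitude spans that × cos φ = 106310.9 m, so Δλ = -313.86 / 106310.9 × 3600 = -10.628″.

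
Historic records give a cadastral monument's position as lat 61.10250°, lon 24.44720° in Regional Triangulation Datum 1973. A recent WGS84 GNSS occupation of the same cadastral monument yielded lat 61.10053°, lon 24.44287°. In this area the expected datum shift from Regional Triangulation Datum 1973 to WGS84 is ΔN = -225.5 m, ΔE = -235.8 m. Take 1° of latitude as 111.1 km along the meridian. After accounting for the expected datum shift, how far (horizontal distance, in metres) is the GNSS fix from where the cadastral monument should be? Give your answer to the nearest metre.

Observed coordinate differences: Δφ = -0.00197°, Δλ = -0.00433°.
Converting to metres (1° lat = 111100 m, cos φ = 0.483244): observed ΔN = -218.9 m, observed ΔE = -232.5 m.
Subtracting the expected shift leaves a residual of -218.9 − (-225.5) = 6.6 m north and -232.5 − (-235.8) = 3.3 m east.
Residual distance = √(6.6² + 3.3²) = 7.4 m.

7 m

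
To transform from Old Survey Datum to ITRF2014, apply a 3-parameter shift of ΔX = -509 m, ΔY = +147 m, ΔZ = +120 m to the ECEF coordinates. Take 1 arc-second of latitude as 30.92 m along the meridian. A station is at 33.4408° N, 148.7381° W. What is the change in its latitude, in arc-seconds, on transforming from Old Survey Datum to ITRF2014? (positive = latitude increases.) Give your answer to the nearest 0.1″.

Δφ = -3.2″

sin φ = 0.551075, cos φ = 0.834456, sin λ = -0.518951, cos λ = -0.854804.
North component: ΔN = −sin φ cos λ·ΔX − sin φ sin λ·ΔY + cos φ·ΔZ = −(0.551075)(-0.854804)(-509) − (0.551075)(-0.518951)(147) + (0.834456)(120) = -97.60 m.
1° of latitude spans 3600 × 30.92 = 111312 m, so Δφ = -97.60 / 111312 × 3600 = -3.156″.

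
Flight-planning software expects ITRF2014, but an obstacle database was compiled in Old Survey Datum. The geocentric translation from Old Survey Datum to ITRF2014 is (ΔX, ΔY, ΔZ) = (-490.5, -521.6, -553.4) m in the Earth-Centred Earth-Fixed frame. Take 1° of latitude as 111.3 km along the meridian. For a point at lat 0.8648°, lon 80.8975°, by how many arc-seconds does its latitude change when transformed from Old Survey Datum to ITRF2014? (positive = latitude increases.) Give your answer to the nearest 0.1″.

sin φ = 0.015093, cos φ = 0.999886, sin λ = 0.987407, cos λ = 0.158201.
North component: ΔN = −sin φ cos λ·ΔX − sin φ sin λ·ΔY + cos φ·ΔZ = −(0.015093)(0.158201)(-490.5) − (0.015093)(0.987407)(-521.6) + (0.999886)(-553.4) = -544.39 m.
1° of latitude spans 111300 m, so Δφ = -544.39 / 111300 × 3600 = -17.608″.

Δφ = -17.6″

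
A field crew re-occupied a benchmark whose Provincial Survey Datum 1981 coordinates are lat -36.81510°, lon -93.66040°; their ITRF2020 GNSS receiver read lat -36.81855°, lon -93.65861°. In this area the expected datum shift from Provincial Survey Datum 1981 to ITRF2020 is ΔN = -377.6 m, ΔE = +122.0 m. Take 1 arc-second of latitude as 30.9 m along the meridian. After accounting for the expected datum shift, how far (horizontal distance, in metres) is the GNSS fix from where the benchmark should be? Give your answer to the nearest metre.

38 m

Observed coordinate differences: Δφ = -0.00345°, Δλ = +0.00179°.
Converting to metres (1° lat = 111240 m, cos φ = 0.800573): observed ΔN = -383.8 m, observed ΔE = 159.4 m.
Subtracting the expected shift leaves a residual of -383.8 − (-377.6) = -6.2 m north and 159.4 − (122.0) = 37.4 m east.
Residual distance = √((-6.2)² + 37.4²) = 37.9 m.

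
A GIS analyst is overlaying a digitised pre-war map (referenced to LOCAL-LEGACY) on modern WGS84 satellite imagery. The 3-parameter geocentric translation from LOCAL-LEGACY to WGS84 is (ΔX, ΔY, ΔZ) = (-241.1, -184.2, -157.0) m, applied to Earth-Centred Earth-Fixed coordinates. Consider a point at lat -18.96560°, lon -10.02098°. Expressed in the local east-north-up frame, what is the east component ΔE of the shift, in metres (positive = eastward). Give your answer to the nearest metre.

At φ = -18.96560°, λ = -10.02098°: sin φ = -0.325000, cos φ = 0.945714, sin λ = -0.174009, cos λ = 0.984744.
ΔE = −sin λ·ΔX + cos λ·ΔY = −(-0.174009)·(-241.1) + (0.984744)·(-184.2) = -223.34 m.

ΔE = -223 m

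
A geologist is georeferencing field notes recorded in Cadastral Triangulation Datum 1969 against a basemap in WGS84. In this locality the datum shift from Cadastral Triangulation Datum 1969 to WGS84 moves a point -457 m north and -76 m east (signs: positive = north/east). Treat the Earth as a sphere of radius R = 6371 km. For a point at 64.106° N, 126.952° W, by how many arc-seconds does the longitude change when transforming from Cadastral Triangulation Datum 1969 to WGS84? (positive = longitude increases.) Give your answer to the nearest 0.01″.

Δλ = -5.63″

At latitude 64.106°, cos φ = 0.436708.
One radian of longitude at latitude φ spans R cos φ, so Δλ = ΔE / (R cos φ) = -76.0 / (6371000 × 0.436708) = -2.7316e-05 rad = -5.634″.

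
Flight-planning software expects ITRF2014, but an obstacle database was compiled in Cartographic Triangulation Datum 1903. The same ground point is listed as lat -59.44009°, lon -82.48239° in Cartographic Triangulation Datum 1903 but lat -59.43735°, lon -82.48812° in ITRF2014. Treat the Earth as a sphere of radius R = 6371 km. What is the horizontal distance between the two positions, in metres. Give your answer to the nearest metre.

445 m

Δφ = -59.43735° − -59.44009° = +0.00274°; Δλ = -82.48812° − -82.48239° = -0.00573°.
1° along a meridian = πR/180 = 111195 m.
ΔN = Δφ × 111195 = 304.7 m; ΔE = Δλ × 111195 × cos(-59.44009°) = -0.00573 × 111195 × 0.508439 = -324.0 m.
Distance = √(ΔE² + ΔN²) = √((-324.0)² + 304.7²) = 444.7 m.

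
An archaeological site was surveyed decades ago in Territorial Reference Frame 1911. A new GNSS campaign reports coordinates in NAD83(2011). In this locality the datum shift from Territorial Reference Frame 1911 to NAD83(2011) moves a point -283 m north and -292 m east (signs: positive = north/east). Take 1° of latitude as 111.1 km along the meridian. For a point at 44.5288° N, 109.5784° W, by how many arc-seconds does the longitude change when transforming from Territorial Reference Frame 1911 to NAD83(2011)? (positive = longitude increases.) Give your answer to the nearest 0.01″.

Δλ = -13.27″

At latitude 44.5288°, cos φ = 0.712898.
1° of longitude at this latitude = 111.1 × cos φ = 79.20 km, so Δλ = -292.0 / 79203.0 = -0.0036867° = -13.272″.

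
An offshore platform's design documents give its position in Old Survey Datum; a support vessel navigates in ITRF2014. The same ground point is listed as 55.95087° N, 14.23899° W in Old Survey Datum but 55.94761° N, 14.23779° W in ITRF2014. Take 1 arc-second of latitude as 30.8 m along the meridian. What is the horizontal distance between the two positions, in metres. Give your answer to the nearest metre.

Δφ = 55.94761° − 55.95087° = -0.00326°; Δλ = -14.23779° − -14.23899° = +0.00120°.
1° of latitude = 3600 × 30.80 = 110880 m.
ΔN = Δφ × 110880 = -361.5 m; ΔE = Δλ × 110880 × cos(55.95087°) = +0.00120 × 110880 × 0.559904 = 74.5 m.
Distance = √(ΔE² + ΔN²) = √(74.5² + (-361.5)²) = 369.1 m.

369 m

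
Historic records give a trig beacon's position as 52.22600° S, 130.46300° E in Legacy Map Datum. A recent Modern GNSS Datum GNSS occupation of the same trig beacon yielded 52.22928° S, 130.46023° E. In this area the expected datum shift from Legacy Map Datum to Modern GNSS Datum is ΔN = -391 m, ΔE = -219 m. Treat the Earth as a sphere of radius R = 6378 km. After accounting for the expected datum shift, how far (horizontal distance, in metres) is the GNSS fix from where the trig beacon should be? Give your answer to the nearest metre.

40 m

Observed coordinate differences: Δφ = -0.00328°, Δλ = -0.00277°.
Converting to metres (1° lat = 111317 m, cos φ = 0.612548): observed ΔN = -365.1 m, observed ΔE = -188.9 m.
Subtracting the expected shift leaves a residual of -365.1 − (-391) = 25.9 m north and -188.9 − (-219) = 30.1 m east.
Residual distance = √(25.9² + 30.1²) = 39.7 m.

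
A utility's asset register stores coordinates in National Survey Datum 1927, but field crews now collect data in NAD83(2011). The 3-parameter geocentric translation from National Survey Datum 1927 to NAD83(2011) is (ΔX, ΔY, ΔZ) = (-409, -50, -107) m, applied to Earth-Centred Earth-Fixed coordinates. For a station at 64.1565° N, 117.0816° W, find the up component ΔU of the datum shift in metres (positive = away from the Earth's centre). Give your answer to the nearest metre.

ΔU = 4 m

At φ = 64.1565°, λ = -117.0816°: sin φ = 0.899988, cos φ = 0.435915, sin λ = -0.890359, cos λ = -0.455259.
ΔU = cos φ cos λ·ΔX + cos φ sin λ·ΔY + sin φ·ΔZ = (0.435915)(-0.455259)(-409) + (0.435915)(-0.890359)(-50) + (0.899988)(-107) = 4.27 m.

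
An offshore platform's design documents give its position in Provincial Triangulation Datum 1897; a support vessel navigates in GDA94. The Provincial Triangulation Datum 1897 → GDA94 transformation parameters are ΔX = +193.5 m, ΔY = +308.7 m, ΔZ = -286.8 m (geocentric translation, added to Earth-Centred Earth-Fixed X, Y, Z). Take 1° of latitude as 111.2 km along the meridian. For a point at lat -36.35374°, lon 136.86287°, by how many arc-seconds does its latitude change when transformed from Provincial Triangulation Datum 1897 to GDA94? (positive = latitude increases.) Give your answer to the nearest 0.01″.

sin φ = -0.592769, cos φ = 0.805373, sin λ = 0.683747, cos λ = -0.729719.
North component: ΔN = −sin φ cos λ·ΔX − sin φ sin λ·ΔY + cos φ·ΔZ = −(-0.592769)(-0.729719)(193.5) − (-0.592769)(0.683747)(308.7) + (0.805373)(-286.8) = -189.56 m.
1° of latitude spans 111200 m, so Δφ = -189.56 / 111200 × 3600 = -6.137″.

Δφ = -6.14″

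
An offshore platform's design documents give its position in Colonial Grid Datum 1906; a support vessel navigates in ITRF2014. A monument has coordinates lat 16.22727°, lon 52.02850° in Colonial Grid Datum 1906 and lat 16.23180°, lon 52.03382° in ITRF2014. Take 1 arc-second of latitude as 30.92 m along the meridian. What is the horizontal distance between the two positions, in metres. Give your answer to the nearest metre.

760 m

Δφ = 16.23180° − 16.22727° = +0.00453°; Δλ = 52.03382° − 52.02850° = +0.00532°.
1° of latitude = 3600 × 30.92 = 111312 m.
ΔN = Δφ × 111312 = 504.2 m; ΔE = Δλ × 111312 × cos(16.22727°) = +0.00532 × 111312 × 0.960161 = 568.6 m.
Distance = √(ΔE² + ΔN²) = √(568.6² + 504.2²) = 760.0 m.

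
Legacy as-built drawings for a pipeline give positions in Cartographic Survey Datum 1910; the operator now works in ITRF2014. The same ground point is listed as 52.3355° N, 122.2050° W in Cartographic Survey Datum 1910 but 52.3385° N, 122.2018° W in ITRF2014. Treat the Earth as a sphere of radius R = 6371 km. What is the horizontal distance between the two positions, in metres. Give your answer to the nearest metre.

398 m

Δφ = 52.3385° − 52.3355° = +0.0030°; Δλ = -122.2018° − -122.2050° = +0.0032°.
1° along a meridian = πR/180 = 111195 m.
ΔN = Δφ × 111195 = 333.6 m; ΔE = Δλ × 111195 × cos(52.3355°) = +0.0032 × 111195 × 0.611037 = 217.4 m.
Distance = √(ΔE² + ΔN²) = √(217.4² + 333.6²) = 398.2 m.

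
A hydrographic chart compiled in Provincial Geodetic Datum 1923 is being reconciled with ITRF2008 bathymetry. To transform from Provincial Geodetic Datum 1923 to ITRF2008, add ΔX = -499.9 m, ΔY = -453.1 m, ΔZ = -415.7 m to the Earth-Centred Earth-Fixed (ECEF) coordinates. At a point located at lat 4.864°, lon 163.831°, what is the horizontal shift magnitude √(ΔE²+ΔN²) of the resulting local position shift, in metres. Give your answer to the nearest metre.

726 m

The local east axis at (φ, λ) is (−sin λ, cos λ, 0), so ΔE = −sin(163.831°)·(-499.9) + cos(163.831°)·(-453.1) = 574.39 m.
The local north axis is (−sin φ cos λ, −sin φ sin λ, cos φ), giving ΔN = -40.710 + 10.699 − 414.203 = -444.21 m.
Horizontal magnitude = √(ΔE² + ΔN²) = √(574.39² + (-444.21)²) = 726.12 m.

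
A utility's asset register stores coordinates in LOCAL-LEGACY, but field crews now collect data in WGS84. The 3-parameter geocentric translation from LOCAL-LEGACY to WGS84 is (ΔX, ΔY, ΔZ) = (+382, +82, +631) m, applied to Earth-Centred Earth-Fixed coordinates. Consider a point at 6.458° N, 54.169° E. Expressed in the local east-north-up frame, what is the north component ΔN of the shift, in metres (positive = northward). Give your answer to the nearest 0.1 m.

The local north axis is (−sin φ cos λ, −sin φ sin λ, cos φ), giving ΔN = -25.152 − 7.477 + 626.996 = 594.37 m.

ΔN = 594.4 m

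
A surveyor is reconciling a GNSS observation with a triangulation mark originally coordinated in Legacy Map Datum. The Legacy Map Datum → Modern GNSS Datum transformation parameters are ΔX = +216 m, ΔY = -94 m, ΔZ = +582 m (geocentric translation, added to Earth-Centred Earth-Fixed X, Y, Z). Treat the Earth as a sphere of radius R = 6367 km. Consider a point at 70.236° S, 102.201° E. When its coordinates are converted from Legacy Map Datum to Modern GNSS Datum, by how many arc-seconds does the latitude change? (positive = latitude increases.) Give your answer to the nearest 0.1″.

Δφ = 2.2″

sin φ = -0.941093, cos φ = 0.338147, sin λ = 0.977412, cos λ = -0.211342.
North component: ΔN = −sin φ cos λ·ΔX − sin φ sin λ·ΔY + cos φ·ΔZ = −(-0.941093)(-0.211342)(216) − (-0.941093)(0.977412)(-94) + (0.338147)(582) = 67.38 m.
1° of latitude spans πR/180 = 111125 m, so Δφ = 67.38 / 111125 × 3600 = 2.183″.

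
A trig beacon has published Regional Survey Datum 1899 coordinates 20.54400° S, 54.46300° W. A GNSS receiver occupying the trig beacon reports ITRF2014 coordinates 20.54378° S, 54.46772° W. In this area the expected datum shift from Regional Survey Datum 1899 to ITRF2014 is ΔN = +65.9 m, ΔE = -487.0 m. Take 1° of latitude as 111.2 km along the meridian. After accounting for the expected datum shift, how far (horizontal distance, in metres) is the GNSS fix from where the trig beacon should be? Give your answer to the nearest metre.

Observed coordinate differences: Δφ = +0.00022°, Δλ = -0.00472°.
Converting to metres (1° lat = 111200 m, cos φ = 0.936403): observed ΔN = 24.5 m, observed ΔE = -491.5 m.
Subtracting the expected shift leaves a residual of 24.5 − (65.9) = -41.4 m north and -491.5 − (-487.0) = -4.5 m east.
Residual distance = √((-41.4)² + (-4.5)²) = 41.7 m.

42 m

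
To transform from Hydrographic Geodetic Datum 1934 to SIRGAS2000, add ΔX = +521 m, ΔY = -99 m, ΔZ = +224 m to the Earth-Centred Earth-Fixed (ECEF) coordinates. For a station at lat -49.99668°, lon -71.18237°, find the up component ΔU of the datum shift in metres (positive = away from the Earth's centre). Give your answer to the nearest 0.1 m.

ΔU = -3.3 m

At φ = -49.99668°, λ = -71.18237°: sin φ = -0.766007, cos φ = 0.642832, sin λ = -0.946550, cos λ = 0.322557.
ΔU = cos φ cos λ·ΔX + cos φ sin λ·ΔY + sin φ·ΔZ = (0.642832)(0.322557)(521) + (0.642832)(-0.946550)(-99) + (-0.766007)(224) = -3.32 m.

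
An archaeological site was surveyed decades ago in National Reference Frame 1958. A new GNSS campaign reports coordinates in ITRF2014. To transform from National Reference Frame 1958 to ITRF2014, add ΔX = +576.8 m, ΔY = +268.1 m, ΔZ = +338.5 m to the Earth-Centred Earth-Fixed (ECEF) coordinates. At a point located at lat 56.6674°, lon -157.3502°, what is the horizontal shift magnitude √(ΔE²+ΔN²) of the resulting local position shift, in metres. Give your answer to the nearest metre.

717 m

The local east axis at (φ, λ) is (−sin λ, cos λ, 0), so ΔE = −sin(-157.3502°)·576.8 + cos(-157.3502°)·268.1 = -25.30 m.
The local north axis is (−sin φ cos λ, −sin φ sin λ, cos φ), giving ΔN = 444.746 + 86.260 + 186.005 = 717.01 m.
Horizontal magnitude = √(ΔE² + ΔN²) = √((-25.30)² + 717.01²) = 717.46 m.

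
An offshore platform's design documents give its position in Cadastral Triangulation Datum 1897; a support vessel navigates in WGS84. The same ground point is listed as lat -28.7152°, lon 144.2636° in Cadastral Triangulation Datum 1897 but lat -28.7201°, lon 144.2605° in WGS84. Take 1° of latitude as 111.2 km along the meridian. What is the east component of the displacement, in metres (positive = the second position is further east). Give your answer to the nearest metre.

Δφ = -28.7201° − -28.7152° = -0.0049°; Δλ = 144.2605° − 144.2636° = -0.0031°.
ΔN = Δφ × 111200 = -544.9 m; ΔE = Δλ × 111200 × cos(-28.7152°) = -0.0031 × 111200 × 0.877019 = -302.3 m.

ΔE = -302 m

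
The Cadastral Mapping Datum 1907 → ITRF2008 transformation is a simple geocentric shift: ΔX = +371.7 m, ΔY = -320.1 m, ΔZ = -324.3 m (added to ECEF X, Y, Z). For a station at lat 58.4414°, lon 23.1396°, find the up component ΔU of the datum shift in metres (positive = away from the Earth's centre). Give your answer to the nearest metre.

ΔU = -163 m

At φ = 58.4414°, λ = 23.1396°: sin φ = 0.852105, cos φ = 0.523370, sin λ = 0.392973, cos λ = 0.919550.
ΔU = cos φ cos λ·ΔX + cos φ sin λ·ΔY + sin φ·ΔZ = (0.523370)(0.919550)(371.7) + (0.523370)(0.392973)(-320.1) + (0.852105)(-324.3) = -163.29 m.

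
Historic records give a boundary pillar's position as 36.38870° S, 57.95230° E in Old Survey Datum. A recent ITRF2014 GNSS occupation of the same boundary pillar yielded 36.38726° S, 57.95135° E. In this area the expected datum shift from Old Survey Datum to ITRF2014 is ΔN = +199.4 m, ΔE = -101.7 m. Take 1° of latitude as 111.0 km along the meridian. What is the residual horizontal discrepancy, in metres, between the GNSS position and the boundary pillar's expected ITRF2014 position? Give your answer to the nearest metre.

Observed coordinate differences: Δφ = +0.00144°, Δλ = -0.00095°.
Converting to metres (1° lat = 111000 m, cos φ = 0.805011): observed ΔN = 159.8 m, observed ΔE = -84.9 m.
Subtracting the expected shift leaves a residual of 159.8 − (199.4) = -39.6 m north and -84.9 − (-101.7) = 16.8 m east.
Residual distance = √((-39.6)² + 16.8²) = 43.0 m.

43 m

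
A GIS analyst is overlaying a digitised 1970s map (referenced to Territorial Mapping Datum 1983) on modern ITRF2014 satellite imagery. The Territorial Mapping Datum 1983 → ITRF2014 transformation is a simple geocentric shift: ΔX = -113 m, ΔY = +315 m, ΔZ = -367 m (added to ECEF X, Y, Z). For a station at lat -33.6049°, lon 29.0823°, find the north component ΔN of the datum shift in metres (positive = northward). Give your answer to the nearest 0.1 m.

The local north axis is (−sin φ cos λ, −sin φ sin λ, cos φ), giving ΔN = -54.656 + 84.741 − 305.665 = -275.58 m.

ΔN = -275.6 m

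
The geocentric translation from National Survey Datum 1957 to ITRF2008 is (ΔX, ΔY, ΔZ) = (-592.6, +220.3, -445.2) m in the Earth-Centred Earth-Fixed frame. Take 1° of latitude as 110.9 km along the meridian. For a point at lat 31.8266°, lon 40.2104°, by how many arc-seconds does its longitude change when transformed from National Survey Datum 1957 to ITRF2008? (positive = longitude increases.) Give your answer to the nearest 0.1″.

sin φ = 0.527350, cos φ = 0.849648, sin λ = 0.645596, cos λ = 0.763679.
East component: ΔE = −sin λ·ΔX + cos λ·ΔY = −(0.645596)(-592.6) + (0.763679)(220.3) = 550.82 m.
1° of latitude spans 110900 m; at latitude φ, 1° of longitude spans that × cos φ = 94226.0 m, so Δλ = 550.82 / 94226.0 × 3600 = 21.045″.

Δλ = 21.0″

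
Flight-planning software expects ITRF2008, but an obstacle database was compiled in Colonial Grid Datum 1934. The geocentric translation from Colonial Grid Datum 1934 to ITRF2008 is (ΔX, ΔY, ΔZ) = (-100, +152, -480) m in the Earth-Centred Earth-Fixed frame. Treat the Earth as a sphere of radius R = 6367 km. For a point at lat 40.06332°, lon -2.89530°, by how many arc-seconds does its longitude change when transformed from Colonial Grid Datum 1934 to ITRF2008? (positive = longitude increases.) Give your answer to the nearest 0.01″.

sin φ = 0.643634, cos φ = 0.765334, sin λ = -0.050511, cos λ = 0.998724.
East component: ΔE = −sin λ·ΔX + cos λ·ΔY = −(-0.050511)(-100) + (0.998724)(152) = 146.75 m.
1° of latitude spans πR/180 = 111125 m; at latitude φ, 1° of longitude spans that × cos φ = 85047.8 m, so Δλ = 146.75 / 85047.8 × 3600 = 6.212″.

Δλ = 6.21″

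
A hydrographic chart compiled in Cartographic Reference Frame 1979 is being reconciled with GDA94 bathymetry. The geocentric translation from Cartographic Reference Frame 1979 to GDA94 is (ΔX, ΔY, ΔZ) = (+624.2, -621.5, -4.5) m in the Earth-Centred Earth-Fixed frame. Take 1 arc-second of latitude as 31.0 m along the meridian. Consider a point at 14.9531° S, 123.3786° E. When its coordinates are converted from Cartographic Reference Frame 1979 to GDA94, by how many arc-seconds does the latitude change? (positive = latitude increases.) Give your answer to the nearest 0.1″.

Δφ = -7.3″

sin φ = -0.258028, cos φ = 0.966137, sin λ = 0.835053, cos λ = -0.550169.
North component: ΔN = −sin φ cos λ·ΔX − sin φ sin λ·ΔY + cos φ·ΔZ = −(-0.258028)(-0.550169)(624.2) − (-0.258028)(0.835053)(-621.5) + (0.966137)(-4.5) = -226.87 m.
1° of latitude spans 3600 × 31.00 = 111600 m, so Δφ = -226.87 / 111600 × 3600 = -7.318″.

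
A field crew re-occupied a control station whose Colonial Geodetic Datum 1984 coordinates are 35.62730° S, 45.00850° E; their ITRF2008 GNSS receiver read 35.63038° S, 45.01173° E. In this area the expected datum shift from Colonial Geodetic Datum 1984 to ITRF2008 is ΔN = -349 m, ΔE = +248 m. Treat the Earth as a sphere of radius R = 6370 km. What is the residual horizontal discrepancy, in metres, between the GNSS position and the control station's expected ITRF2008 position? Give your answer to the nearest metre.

44 m

Observed coordinate differences: Δφ = -0.00308°, Δλ = +0.00323°.
Converting to metres (1° lat = 111177 m, cos φ = 0.812823): observed ΔN = -342.4 m, observed ΔE = 291.9 m.
Subtracting the expected shift leaves a residual of -342.4 − (-349) = 6.6 m north and 291.9 − (248) = 43.9 m east.
Residual distance = √(6.6² + 43.9²) = 44.4 m.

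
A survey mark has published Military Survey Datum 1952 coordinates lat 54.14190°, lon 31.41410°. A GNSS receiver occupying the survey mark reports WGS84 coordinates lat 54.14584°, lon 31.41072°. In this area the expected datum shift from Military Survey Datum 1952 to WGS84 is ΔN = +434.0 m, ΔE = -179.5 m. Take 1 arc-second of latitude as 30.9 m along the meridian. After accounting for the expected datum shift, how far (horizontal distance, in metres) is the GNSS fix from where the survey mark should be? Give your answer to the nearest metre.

41 m

Observed coordinate differences: Δφ = +0.00394°, Δλ = -0.00338°.
Converting to metres (1° lat = 111240 m, cos φ = 0.585780): observed ΔN = 438.3 m, observed ΔE = -220.2 m.
Subtracting the expected shift leaves a residual of 438.3 − (434.0) = 4.3 m north and -220.2 − (-179.5) = -40.7 m east.
Residual distance = √(4.3² + (-40.7)²) = 41.0 m.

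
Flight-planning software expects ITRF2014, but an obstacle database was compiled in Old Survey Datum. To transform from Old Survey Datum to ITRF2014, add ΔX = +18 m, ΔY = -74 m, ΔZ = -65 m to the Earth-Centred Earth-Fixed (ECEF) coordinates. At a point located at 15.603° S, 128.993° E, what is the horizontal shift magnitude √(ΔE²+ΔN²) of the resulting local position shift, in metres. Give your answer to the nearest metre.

87 m

The local east axis at (φ, λ) is (−sin λ, cos λ, 0), so ΔE = −sin(128.993°)·18 + cos(128.993°)·(-74) = 32.57 m.
The local north axis is (−sin φ cos λ, −sin φ sin λ, cos φ), giving ΔN = -3.046 − 15.470 − 62.605 = -81.12 m.
Horizontal magnitude = √(ΔE² + ΔN²) = √(32.57² + (-81.12)²) = 87.42 m.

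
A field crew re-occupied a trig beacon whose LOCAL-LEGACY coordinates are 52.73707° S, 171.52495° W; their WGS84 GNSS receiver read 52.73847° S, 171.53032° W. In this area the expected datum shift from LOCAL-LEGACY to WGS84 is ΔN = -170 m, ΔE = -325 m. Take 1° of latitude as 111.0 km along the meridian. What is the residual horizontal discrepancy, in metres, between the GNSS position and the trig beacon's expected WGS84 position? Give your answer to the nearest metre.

Observed coordinate differences: Δφ = -0.00140°, Δλ = -0.00537°.
Converting to metres (1° lat = 111000 m, cos φ = 0.605474): observed ΔN = -155.4 m, observed ΔE = -360.9 m.
Subtracting the expected shift leaves a residual of -155.4 − (-170) = 14.6 m north and -360.9 − (-325) = -35.9 m east.
Residual distance = √(14.6² + (-35.9)²) = 38.8 m.

39 m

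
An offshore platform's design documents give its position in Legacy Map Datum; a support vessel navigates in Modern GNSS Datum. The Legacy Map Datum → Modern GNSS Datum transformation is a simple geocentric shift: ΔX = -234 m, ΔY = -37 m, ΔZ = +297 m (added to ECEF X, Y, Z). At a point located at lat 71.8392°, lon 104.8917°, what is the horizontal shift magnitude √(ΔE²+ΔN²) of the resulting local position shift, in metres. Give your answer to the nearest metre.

246 m

At φ = 71.8392°, λ = 104.8917°: sin φ = 0.950186, cos φ = 0.311685, sin λ = 0.966413, cos λ = -0.256993.
ΔE = −sin λ·ΔX + cos λ·ΔY = −(0.966413)·(-234) + (-0.256993)·(-37) = 235.65 m.
ΔN = −sin φ cos λ·ΔX − sin φ sin λ·ΔY + cos φ·ΔZ = −(0.950186)(-0.256993)(-234) − (0.950186)(0.966413)(-37) + (0.311685)(297) = 69.41 m.
Horizontal magnitude = √(ΔE² + ΔN²) = √(235.65² + 69.41²) = 245.66 m.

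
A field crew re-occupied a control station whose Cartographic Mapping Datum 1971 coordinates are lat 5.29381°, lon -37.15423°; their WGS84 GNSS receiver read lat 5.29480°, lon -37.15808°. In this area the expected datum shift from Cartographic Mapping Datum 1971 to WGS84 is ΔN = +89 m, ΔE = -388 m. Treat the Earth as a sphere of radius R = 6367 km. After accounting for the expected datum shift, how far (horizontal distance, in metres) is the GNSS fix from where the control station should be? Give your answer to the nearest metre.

43 m

Observed coordinate differences: Δφ = +0.00099°, Δλ = -0.00385°.
Converting to metres (1° lat = 111125 m, cos φ = 0.995735): observed ΔN = 110.0 m, observed ΔE = -426.0 m.
Subtracting the expected shift leaves a residual of 110.0 − (89) = 21.0 m north and -426.0 − (-388) = -38.0 m east.
Residual distance = √(21.0² + (-38.0)²) = 43.4 m.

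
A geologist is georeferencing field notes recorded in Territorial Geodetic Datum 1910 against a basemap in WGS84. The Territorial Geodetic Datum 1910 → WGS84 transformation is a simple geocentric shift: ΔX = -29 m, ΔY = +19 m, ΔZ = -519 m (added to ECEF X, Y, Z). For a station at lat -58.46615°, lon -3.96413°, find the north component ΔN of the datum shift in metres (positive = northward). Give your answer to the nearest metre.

At φ = -58.46615°, λ = -3.96413°: sin φ = -0.852331, cos φ = 0.523002, sin λ = -0.069132, cos λ = 0.997608.
ΔN = −sin φ cos λ·ΔX − sin φ sin λ·ΔY + cos φ·ΔZ = −(-0.852331)(0.997608)(-29) − (-0.852331)(-0.069132)(19) + (0.523002)(-519) = -297.22 m.

ΔN = -297 m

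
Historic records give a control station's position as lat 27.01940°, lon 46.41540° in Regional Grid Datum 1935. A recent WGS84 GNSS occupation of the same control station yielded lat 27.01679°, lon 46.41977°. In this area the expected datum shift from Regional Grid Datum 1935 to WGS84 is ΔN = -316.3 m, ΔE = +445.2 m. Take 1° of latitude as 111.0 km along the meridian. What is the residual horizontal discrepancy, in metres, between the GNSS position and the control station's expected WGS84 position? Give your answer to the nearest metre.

30 m

Observed coordinate differences: Δφ = -0.00261°, Δλ = +0.00437°.
Converting to metres (1° lat = 111000 m, cos φ = 0.890853): observed ΔN = -289.7 m, observed ΔE = 432.1 m.
Subtracting the expected shift leaves a residual of -289.7 − (-316.3) = 26.6 m north and 432.1 − (445.2) = -13.1 m east.
Residual distance = √(26.6² + (-13.1)²) = 29.6 m.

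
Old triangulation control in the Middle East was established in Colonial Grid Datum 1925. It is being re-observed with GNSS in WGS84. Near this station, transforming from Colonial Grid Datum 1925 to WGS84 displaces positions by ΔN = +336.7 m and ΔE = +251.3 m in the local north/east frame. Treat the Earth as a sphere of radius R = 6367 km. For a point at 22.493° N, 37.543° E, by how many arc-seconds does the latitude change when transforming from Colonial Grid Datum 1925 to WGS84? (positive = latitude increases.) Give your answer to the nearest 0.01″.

On a sphere of radius R, 1 rad of latitude = R, so Δφ = ΔN / R = 336.7 / 6367000 = 5.2882e-05 rad = 10.908″.

Δφ = 10.91″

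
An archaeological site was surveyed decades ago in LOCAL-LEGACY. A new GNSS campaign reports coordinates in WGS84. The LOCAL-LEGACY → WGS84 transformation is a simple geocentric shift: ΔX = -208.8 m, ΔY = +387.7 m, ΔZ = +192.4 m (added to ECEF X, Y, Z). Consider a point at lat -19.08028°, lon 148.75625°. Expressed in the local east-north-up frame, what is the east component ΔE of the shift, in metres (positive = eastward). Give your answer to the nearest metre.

The local east axis at (φ, λ) is (−sin λ, cos λ, 0), so ΔE = −sin(148.75625°)·(-208.8) + cos(148.75625°)·387.7 = -223.17 m.

ΔE = -223 m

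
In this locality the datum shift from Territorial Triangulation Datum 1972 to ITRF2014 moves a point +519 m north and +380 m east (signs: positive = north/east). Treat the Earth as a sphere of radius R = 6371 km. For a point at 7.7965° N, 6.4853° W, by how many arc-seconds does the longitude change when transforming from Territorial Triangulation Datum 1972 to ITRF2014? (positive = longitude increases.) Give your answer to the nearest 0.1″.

At latitude 7.7965°, cos φ = 0.990756.
One radian of longitude at latitude φ spans R cos φ, so Δλ = ΔE / (R cos φ) = 380.0 / (6371000 × 0.990756) = 6.0202e-05 rad = 12.418″.

Δλ = 12.4″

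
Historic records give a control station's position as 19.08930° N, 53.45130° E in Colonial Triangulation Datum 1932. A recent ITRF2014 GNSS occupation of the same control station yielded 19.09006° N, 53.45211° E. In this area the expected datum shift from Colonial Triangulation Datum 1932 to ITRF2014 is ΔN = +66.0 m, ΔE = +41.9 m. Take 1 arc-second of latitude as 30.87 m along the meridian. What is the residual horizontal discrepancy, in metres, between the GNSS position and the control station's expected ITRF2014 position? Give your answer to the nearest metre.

47 m

Observed coordinate differences: Δφ = +0.00076°, Δλ = +0.00081°.
Converting to metres (1° lat = 111132 m, cos φ = 0.945010): observed ΔN = 84.5 m, observed ΔE = 85.1 m.
Subtracting the expected shift leaves a residual of 84.5 − (66.0) = 18.5 m north and 85.1 − (41.9) = 43.2 m east.
Residual distance = √(18.5² + 43.2²) = 46.9 m.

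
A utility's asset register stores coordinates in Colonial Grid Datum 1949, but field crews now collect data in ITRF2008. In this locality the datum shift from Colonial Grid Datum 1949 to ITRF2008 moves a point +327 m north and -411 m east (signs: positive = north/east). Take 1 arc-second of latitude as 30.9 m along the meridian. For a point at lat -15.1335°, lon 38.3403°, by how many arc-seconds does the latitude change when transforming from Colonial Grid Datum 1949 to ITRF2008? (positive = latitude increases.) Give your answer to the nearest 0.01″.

1″ of latitude = 30.90 m, so Δφ = 327.0 / 30.90 = 10.583″.

Δφ = 10.58″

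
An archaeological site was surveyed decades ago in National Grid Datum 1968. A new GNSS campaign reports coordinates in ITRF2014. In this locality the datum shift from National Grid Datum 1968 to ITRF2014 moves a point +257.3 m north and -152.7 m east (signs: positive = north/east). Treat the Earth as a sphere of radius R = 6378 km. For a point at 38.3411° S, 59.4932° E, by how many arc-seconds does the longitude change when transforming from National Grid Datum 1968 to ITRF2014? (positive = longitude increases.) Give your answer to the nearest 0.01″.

At latitude -38.3411°, cos φ = 0.784332.
One radian of longitude at latitude φ spans R cos φ, so Δλ = ΔE / (R cos φ) = -152.7 / (6378000 × 0.784332) = -3.0525e-05 rad = -6.296″.

Δλ = -6.30″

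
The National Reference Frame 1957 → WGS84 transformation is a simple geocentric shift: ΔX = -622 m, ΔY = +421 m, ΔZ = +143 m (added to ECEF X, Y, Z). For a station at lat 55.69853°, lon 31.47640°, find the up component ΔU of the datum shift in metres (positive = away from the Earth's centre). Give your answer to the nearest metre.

At φ = 55.69853°, λ = 31.47640°: sin φ = 0.826084, cos φ = 0.563547, sin λ = 0.522147, cos λ = 0.852855.
ΔU = cos φ cos λ·ΔX + cos φ sin λ·ΔY + sin φ·ΔZ = (0.563547)(0.852855)(-622) + (0.563547)(0.522147)(421) + (0.826084)(143) = -56.94 m.

ΔU = -57 m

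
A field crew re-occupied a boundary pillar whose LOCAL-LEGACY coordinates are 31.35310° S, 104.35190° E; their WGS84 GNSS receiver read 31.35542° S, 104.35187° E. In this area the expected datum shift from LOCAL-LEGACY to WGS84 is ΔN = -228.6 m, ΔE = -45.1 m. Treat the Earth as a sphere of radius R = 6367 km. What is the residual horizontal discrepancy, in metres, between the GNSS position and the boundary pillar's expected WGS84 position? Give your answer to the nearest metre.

51 m

Observed coordinate differences: Δφ = -0.00232°, Δλ = -0.00003°.
Converting to metres (1° lat = 111125 m, cos φ = 0.853977): observed ΔN = -257.8 m, observed ΔE = -2.8 m.
Subtracting the expected shift leaves a residual of -257.8 − (-228.6) = -29.2 m north and -2.8 − (-45.1) = 42.3 m east.
Residual distance = √((-29.2)² + 42.3²) = 51.4 m.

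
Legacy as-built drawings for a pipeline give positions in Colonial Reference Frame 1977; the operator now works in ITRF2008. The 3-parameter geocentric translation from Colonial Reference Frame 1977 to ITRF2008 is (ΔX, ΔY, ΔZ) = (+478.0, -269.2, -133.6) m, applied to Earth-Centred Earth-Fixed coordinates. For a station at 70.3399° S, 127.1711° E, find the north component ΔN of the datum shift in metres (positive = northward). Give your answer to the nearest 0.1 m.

ΔN = -518.9 m

At φ = -70.3399°, λ = 127.1711°: sin φ = -0.941705, cos φ = 0.336440, sin λ = 0.796835, cos λ = -0.604197.
ΔN = −sin φ cos λ·ΔX − sin φ sin λ·ΔY + cos φ·ΔZ = −(-0.941705)(-0.604197)(478.0) − (-0.941705)(0.796835)(-269.2) + (0.336440)(-133.6) = -518.92 m.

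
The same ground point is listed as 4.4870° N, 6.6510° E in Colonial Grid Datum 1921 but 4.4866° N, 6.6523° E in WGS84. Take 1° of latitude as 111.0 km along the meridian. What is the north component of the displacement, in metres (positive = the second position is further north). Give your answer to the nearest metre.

Δφ = 4.4866° − 4.4870° = -0.0004°; Δλ = 6.6523° − 6.6510° = +0.0013°.
ΔN = Δφ × 111000 = -44.4 m; ΔE = Δλ × 111000 × cos(4.4870°) = +0.0013 × 111000 × 0.996935 = 143.9 m.

ΔN = -44 m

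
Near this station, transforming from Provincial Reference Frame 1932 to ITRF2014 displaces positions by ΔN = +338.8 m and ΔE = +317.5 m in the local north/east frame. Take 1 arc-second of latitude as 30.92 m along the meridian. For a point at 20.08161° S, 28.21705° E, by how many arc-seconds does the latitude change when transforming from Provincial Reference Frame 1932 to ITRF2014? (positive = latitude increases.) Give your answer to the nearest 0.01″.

Δφ = 10.96″

1″ of latitude = 30.92 m, so Δφ = 338.8 / 30.92 = 10.957″.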